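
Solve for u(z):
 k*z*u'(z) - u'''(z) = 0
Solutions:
 u(z) = C1 + Integral(C2*airyai(k^(1/3)*z) + C3*airybi(k^(1/3)*z), z)


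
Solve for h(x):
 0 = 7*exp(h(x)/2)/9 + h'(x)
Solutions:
 h(x) = 2*log(1/(C1 + 7*x)) + 2*log(18)


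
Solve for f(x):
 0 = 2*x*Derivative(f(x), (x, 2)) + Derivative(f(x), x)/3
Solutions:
 f(x) = C1 + C2*x^(5/6)


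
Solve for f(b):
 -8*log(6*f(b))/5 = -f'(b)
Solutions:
 -5*Integral(1/(log(_y) + log(6)), (_y, f(b)))/8 = C1 - b


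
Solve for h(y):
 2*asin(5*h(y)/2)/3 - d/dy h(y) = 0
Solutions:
 Integral(1/asin(5*_y/2), (_y, h(y))) = C1 + 2*y/3


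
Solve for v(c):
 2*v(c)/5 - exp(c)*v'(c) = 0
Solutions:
 v(c) = C1*exp(-2*exp(-c)/5)


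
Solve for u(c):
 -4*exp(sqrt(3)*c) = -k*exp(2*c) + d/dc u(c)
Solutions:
 u(c) = C1 + k*exp(2*c)/2 - 4*sqrt(3)*exp(sqrt(3)*c)/3


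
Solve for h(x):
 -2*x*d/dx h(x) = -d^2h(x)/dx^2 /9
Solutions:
 h(x) = C1 + C2*erfi(3*x)


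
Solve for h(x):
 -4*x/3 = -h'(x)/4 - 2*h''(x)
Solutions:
 h(x) = C1 + C2*exp(-x/8) + 8*x^2/3 - 128*x/3


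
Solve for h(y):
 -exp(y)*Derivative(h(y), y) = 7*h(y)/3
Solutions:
 h(y) = C1*exp(7*exp(-y)/3)


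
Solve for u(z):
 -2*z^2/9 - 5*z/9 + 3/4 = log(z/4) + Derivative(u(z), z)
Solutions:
 u(z) = C1 - 2*z^3/27 - 5*z^2/18 - z*log(z) + 2*z*log(2) + 7*z/4


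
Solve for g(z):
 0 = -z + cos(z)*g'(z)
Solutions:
 g(z) = C1 + Integral(z/cos(z), z)


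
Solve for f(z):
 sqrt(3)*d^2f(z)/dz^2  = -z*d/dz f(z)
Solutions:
 f(z) = C1 + C2*erf(sqrt(2)*3^(3/4)*z/6)


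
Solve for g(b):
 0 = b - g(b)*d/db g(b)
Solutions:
 g(b) = -sqrt(C1 + b^2)
 g(b) = sqrt(C1 + b^2)


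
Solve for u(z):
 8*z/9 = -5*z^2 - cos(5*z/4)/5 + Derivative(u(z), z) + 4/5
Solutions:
 u(z) = C1 + 5*z^3/3 + 4*z^2/9 - 4*z/5 + 4*sin(5*z/4)/25


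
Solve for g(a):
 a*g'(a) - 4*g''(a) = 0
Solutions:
 g(a) = C1 + C2*erfi(sqrt(2)*a/4)


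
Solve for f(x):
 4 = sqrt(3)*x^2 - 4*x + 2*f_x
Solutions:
 f(x) = C1 - sqrt(3)*x^3/6 + x^2 + 2*x


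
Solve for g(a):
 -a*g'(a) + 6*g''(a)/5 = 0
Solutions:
 g(a) = C1 + C2*erfi(sqrt(15)*a/6)


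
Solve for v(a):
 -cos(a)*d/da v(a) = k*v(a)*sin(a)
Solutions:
 v(a) = C1*exp(k*log(cos(a)))


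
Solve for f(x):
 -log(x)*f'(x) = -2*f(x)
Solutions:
 f(x) = C1*exp(2*li(x))


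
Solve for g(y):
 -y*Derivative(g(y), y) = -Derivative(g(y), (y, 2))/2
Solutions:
 g(y) = C1 + C2*erfi(y)


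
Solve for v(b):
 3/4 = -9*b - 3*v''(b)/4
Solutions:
 v(b) = C1 + C2*b - 2*b^3 - b^2/2


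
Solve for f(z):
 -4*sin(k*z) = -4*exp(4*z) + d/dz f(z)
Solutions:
 f(z) = C1 + exp(4*z) + 4*cos(k*z)/k


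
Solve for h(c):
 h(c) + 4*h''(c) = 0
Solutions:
 h(c) = C1*sin(c/2) + C2*cos(c/2)


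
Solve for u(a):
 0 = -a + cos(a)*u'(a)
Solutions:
 u(a) = C1 + Integral(a/cos(a), a)


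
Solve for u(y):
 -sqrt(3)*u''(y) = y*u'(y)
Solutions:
 u(y) = C1 + C2*erf(sqrt(2)*3^(3/4)*y/6)


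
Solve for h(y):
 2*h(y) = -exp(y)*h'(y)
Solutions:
 h(y) = C1*exp(2*exp(-y))


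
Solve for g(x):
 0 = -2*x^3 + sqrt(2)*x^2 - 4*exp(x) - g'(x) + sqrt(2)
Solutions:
 g(x) = C1 - x^4/2 + sqrt(2)*x^3/3 + sqrt(2)*x - 4*exp(x)


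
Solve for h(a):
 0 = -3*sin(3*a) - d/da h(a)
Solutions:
 h(a) = C1 + cos(3*a)


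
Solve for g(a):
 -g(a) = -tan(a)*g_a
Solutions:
 g(a) = C1*sin(a)


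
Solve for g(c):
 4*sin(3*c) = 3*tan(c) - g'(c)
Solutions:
 g(c) = C1 - 3*log(cos(c)) + 4*cos(3*c)/3


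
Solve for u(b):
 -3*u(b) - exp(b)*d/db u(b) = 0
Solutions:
 u(b) = C1*exp(3*exp(-b))


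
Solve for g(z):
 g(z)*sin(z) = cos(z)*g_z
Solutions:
 g(z) = C1/cos(z)


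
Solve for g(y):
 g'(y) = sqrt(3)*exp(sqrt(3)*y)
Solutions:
 g(y) = C1 + exp(sqrt(3)*y)


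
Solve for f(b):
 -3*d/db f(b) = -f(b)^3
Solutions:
 f(b) = -sqrt(6)*sqrt(-1/(C1 + b))/2
 f(b) = sqrt(6)*sqrt(-1/(C1 + b))/2


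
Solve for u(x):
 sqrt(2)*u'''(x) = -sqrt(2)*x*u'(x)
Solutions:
 u(x) = C1 + Integral(C2*airyai(-x) + C3*airybi(-x), x)


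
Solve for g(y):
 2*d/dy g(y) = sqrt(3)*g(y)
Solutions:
 g(y) = C1*exp(sqrt(3)*y/2)


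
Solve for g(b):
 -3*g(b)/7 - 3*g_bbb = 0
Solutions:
 g(b) = C3*exp(-7^(2/3)*b/7) + (C1*sin(sqrt(3)*7^(2/3)*b/14) + C2*cos(sqrt(3)*7^(2/3)*b/14))*exp(7^(2/3)*b/14)


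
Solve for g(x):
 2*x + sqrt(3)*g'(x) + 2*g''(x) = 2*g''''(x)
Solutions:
 g(x) = C1 + C2*exp(-2^(1/3)*sqrt(3)*x*(2*2^(1/3)/(sqrt(65) + 9)^(1/3) + (sqrt(65) + 9)^(1/3))/12)*sin(2^(1/3)*x*(-(sqrt(65) + 9)^(1/3) + 2*2^(1/3)/(sqrt(65) + 9)^(1/3))/4) + C3*exp(-2^(1/3)*sqrt(3)*x*(2*2^(1/3)/(sqrt(65) + 9)^(1/3) + (sqrt(65) + 9)^(1/3))/12)*cos(2^(1/3)*x*(-(sqrt(65) + 9)^(1/3) + 2*2^(1/3)/(sqrt(65) + 9)^(1/3))/4) + C4*exp(2^(1/3)*sqrt(3)*x*(2*2^(1/3)/(sqrt(65) + 9)^(1/3) + (sqrt(65) + 9)^(1/3))/6) - sqrt(3)*x^2/3 + 4*x/3


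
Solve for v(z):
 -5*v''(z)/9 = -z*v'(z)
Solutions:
 v(z) = C1 + C2*erfi(3*sqrt(10)*z/10)


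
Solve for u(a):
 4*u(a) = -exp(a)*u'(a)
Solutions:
 u(a) = C1*exp(4*exp(-a))


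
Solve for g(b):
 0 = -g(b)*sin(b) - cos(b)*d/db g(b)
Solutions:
 g(b) = C1*cos(b)


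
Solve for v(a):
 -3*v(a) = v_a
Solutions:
 v(a) = C1*exp(-3*a)


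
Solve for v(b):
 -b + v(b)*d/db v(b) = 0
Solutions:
 v(b) = -sqrt(C1 + b^2)
 v(b) = sqrt(C1 + b^2)


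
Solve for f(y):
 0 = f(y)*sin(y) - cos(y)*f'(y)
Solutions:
 f(y) = C1/cos(y)


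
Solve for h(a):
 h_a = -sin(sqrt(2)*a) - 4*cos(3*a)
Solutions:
 h(a) = C1 - 4*sin(3*a)/3 + sqrt(2)*cos(sqrt(2)*a)/2


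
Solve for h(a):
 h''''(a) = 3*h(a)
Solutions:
 h(a) = C1*exp(-3^(1/4)*a) + C2*exp(3^(1/4)*a) + C3*sin(3^(1/4)*a) + C4*cos(3^(1/4)*a)


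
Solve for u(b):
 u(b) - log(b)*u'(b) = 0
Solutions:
 u(b) = C1*exp(li(b))


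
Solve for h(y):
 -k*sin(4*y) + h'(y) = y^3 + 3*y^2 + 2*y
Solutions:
 h(y) = C1 - k*cos(4*y)/4 + y^4/4 + y^3 + y^2


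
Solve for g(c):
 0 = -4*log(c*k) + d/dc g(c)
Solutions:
 g(c) = C1 + 4*c*log(c*k) - 4*c


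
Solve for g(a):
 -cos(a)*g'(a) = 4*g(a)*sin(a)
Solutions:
 g(a) = C1*cos(a)^4


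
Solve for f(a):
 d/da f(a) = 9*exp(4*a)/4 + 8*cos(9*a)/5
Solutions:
 f(a) = C1 + 9*exp(4*a)/16 + 8*sin(9*a)/45


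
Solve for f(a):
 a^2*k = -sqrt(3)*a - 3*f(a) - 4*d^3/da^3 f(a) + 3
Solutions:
 f(a) = C3*exp(-6^(1/3)*a/2) - a^2*k/3 - sqrt(3)*a/3 + (C1*sin(2^(1/3)*3^(5/6)*a/4) + C2*cos(2^(1/3)*3^(5/6)*a/4))*exp(6^(1/3)*a/4) + 1


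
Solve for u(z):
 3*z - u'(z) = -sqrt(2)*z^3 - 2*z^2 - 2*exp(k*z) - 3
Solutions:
 u(z) = C1 + sqrt(2)*z^4/4 + 2*z^3/3 + 3*z^2/2 + 3*z + 2*exp(k*z)/k


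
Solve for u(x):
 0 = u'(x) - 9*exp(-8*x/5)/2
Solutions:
 u(x) = C1 - 45*exp(-8*x/5)/16


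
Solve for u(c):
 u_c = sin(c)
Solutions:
 u(c) = C1 - cos(c)


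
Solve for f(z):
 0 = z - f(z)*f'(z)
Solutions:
 f(z) = -sqrt(C1 + z^2)
 f(z) = sqrt(C1 + z^2)


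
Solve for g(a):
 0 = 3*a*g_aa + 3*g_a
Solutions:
 g(a) = C1 + C2*log(a)


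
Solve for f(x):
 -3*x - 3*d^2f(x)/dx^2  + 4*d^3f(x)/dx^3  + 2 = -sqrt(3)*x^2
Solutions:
 f(x) = C1 + C2*x + C3*exp(3*x/4) + sqrt(3)*x^4/36 + x^3*(-9 + 8*sqrt(3))/54 + x^2*(-9 + 16*sqrt(3))/27


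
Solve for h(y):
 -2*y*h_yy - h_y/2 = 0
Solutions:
 h(y) = C1 + C2*y^(3/4)


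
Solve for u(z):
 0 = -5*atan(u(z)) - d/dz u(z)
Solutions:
 Integral(1/atan(_y), (_y, u(z))) = C1 - 5*z


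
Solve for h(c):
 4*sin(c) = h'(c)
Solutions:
 h(c) = C1 - 4*cos(c)


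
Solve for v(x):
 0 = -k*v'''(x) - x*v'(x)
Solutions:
 v(x) = C1 + Integral(C2*airyai(x*(-1/k)^(1/3)) + C3*airybi(x*(-1/k)^(1/3)), x)


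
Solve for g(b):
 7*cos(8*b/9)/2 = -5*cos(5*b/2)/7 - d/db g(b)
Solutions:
 g(b) = C1 - 63*sin(8*b/9)/16 - 2*sin(5*b/2)/7


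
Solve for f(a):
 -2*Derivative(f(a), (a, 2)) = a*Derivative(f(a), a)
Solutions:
 f(a) = C1 + C2*erf(a/2)


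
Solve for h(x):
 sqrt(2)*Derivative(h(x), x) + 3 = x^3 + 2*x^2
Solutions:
 h(x) = C1 + sqrt(2)*x^4/8 + sqrt(2)*x^3/3 - 3*sqrt(2)*x/2


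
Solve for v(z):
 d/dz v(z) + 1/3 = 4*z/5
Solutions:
 v(z) = C1 + 2*z^2/5 - z/3


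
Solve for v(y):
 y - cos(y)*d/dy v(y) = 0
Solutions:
 v(y) = C1 + Integral(y/cos(y), y)


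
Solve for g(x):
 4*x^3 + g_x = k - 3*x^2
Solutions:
 g(x) = C1 + k*x - x^4 - x^3


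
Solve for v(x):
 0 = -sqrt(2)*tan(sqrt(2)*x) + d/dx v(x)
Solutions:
 v(x) = C1 - log(cos(sqrt(2)*x))


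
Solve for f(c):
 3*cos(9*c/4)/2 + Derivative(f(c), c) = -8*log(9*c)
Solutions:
 f(c) = C1 - 8*c*log(c) - 16*c*log(3) + 8*c - 2*sin(9*c/4)/3


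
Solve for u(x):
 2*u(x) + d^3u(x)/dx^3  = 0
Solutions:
 u(x) = C3*exp(-2^(1/3)*x) + (C1*sin(2^(1/3)*sqrt(3)*x/2) + C2*cos(2^(1/3)*sqrt(3)*x/2))*exp(2^(1/3)*x/2)


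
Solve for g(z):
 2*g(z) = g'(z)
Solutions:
 g(z) = C1*exp(2*z)


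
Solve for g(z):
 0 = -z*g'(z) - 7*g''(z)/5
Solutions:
 g(z) = C1 + C2*erf(sqrt(70)*z/14)


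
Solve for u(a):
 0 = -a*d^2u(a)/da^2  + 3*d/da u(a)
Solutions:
 u(a) = C1 + C2*a^4


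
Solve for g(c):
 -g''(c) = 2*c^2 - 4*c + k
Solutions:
 g(c) = C1 + C2*c - c^4/6 + 2*c^3/3 - c^2*k/2


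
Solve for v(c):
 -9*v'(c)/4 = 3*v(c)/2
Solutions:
 v(c) = C1*exp(-2*c/3)


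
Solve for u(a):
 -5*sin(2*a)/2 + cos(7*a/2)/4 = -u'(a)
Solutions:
 u(a) = C1 - sin(7*a/2)/14 - 5*cos(2*a)/4


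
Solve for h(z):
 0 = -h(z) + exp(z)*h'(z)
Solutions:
 h(z) = C1*exp(-exp(-z))


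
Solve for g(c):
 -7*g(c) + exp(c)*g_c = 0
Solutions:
 g(c) = C1*exp(-7*exp(-c))


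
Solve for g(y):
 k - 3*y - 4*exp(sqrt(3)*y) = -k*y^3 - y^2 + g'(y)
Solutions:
 g(y) = C1 + k*y^4/4 + k*y + y^3/3 - 3*y^2/2 - 4*sqrt(3)*exp(sqrt(3)*y)/3


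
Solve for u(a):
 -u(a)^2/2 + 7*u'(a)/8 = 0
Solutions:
 u(a) = -7/(C1 + 4*a)


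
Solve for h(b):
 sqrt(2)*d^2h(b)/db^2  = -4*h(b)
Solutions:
 h(b) = C1*sin(2^(3/4)*b) + C2*cos(2^(3/4)*b)


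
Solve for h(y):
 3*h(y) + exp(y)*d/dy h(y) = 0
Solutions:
 h(y) = C1*exp(3*exp(-y))


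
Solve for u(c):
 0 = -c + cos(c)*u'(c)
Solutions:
 u(c) = C1 + Integral(c/cos(c), c)


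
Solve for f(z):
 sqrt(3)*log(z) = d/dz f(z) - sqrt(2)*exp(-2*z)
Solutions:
 f(z) = C1 + sqrt(3)*z*log(z) - sqrt(3)*z - sqrt(2)*exp(-2*z)/2


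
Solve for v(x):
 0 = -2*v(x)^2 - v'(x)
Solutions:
 v(x) = 1/(C1 + 2*x)


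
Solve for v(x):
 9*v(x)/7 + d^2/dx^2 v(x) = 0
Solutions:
 v(x) = C1*sin(3*sqrt(7)*x/7) + C2*cos(3*sqrt(7)*x/7)


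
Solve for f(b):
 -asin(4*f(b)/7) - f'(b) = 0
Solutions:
 Integral(1/asin(4*_y/7), (_y, f(b))) = C1 - b


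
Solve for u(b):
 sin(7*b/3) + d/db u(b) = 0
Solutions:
 u(b) = C1 + 3*cos(7*b/3)/7


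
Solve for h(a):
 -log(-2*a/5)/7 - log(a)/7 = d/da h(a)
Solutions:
 h(a) = C1 - 2*a*log(a)/7 + a*(-log(2) + log(5) + 2 - I*pi)/7


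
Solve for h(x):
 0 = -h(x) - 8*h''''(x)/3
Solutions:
 h(x) = (C1*sin(2^(3/4)*3^(1/4)*x/4) + C2*cos(2^(3/4)*3^(1/4)*x/4))*exp(-2^(3/4)*3^(1/4)*x/4) + (C3*sin(2^(3/4)*3^(1/4)*x/4) + C4*cos(2^(3/4)*3^(1/4)*x/4))*exp(2^(3/4)*3^(1/4)*x/4)


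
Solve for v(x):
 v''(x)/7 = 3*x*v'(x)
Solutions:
 v(x) = C1 + C2*erfi(sqrt(42)*x/2)


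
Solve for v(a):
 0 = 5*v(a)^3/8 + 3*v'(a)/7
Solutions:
 v(a) = -2*sqrt(3)*sqrt(-1/(C1 - 35*a))
 v(a) = 2*sqrt(3)*sqrt(-1/(C1 - 35*a))


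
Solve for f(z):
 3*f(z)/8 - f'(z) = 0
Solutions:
 f(z) = C1*exp(3*z/8)


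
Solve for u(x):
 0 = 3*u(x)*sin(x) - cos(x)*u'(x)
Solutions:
 u(x) = C1/cos(x)^3


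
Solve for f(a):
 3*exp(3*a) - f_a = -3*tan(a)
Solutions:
 f(a) = C1 + exp(3*a) - 3*log(cos(a))


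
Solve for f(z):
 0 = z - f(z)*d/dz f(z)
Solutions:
 f(z) = -sqrt(C1 + z^2)
 f(z) = sqrt(C1 + z^2)


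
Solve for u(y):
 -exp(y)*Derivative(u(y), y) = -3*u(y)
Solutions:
 u(y) = C1*exp(-3*exp(-y))


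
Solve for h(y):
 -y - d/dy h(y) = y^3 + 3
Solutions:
 h(y) = C1 - y^4/4 - y^2/2 - 3*y


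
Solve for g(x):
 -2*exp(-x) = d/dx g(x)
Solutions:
 g(x) = C1 + 2*exp(-x)


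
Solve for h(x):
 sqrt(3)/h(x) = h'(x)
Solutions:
 h(x) = -sqrt(C1 + 2*sqrt(3)*x)
 h(x) = sqrt(C1 + 2*sqrt(3)*x)


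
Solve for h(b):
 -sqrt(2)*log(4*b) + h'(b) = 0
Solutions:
 h(b) = C1 + sqrt(2)*b*log(b) - sqrt(2)*b + 2*sqrt(2)*b*log(2)


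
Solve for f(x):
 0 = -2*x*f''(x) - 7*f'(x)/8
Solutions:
 f(x) = C1 + C2*x^(9/16)


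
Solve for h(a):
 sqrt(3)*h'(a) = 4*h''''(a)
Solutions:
 h(a) = C1 + C4*exp(2^(1/3)*3^(1/6)*a/2) + (C2*sin(2^(1/3)*3^(2/3)*a/4) + C3*cos(2^(1/3)*3^(2/3)*a/4))*exp(-2^(1/3)*3^(1/6)*a/4)


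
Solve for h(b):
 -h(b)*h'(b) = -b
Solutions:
 h(b) = -sqrt(C1 + b^2)
 h(b) = sqrt(C1 + b^2)


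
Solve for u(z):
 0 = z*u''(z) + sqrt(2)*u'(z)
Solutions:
 u(z) = C1 + C2*z^(1 - sqrt(2))


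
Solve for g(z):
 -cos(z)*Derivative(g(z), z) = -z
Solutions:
 g(z) = C1 + Integral(z/cos(z), z)


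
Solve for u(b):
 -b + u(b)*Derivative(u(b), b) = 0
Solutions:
 u(b) = -sqrt(C1 + b^2)
 u(b) = sqrt(C1 + b^2)


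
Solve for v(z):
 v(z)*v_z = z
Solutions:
 v(z) = -sqrt(C1 + z^2)
 v(z) = sqrt(C1 + z^2)


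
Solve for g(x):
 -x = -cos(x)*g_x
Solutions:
 g(x) = C1 + Integral(x/cos(x), x)


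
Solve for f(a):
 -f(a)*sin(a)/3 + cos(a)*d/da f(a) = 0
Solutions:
 f(a) = C1/cos(a)^(1/3)


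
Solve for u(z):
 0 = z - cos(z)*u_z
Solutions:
 u(z) = C1 + Integral(z/cos(z), z)


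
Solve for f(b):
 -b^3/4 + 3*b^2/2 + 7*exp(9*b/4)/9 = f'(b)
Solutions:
 f(b) = C1 - b^4/16 + b^3/2 + 28*exp(9*b/4)/81


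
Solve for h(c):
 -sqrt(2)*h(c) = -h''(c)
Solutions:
 h(c) = C1*exp(-2^(1/4)*c) + C2*exp(2^(1/4)*c)


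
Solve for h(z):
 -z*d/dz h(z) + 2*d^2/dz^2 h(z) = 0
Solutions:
 h(z) = C1 + C2*erfi(z/2)


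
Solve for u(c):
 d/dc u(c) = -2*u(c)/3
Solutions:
 u(c) = C1*exp(-2*c/3)


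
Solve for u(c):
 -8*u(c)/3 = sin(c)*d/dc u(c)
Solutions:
 u(c) = C1*(cos(c) + 1)^(4/3)/(cos(c) - 1)^(4/3)


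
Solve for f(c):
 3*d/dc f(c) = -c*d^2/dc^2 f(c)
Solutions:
 f(c) = C1 + C2/c^2


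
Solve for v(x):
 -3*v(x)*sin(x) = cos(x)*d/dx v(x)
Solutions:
 v(x) = C1*cos(x)^3


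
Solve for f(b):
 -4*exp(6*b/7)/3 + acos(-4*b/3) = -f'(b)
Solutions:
 f(b) = C1 - b*acos(-4*b/3) - sqrt(9 - 16*b^2)/4 + 14*exp(6*b/7)/9


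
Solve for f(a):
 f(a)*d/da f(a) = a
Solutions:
 f(a) = -sqrt(C1 + a^2)
 f(a) = sqrt(C1 + a^2)


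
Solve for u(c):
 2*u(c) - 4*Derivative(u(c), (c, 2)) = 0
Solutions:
 u(c) = C1*exp(-sqrt(2)*c/2) + C2*exp(sqrt(2)*c/2)


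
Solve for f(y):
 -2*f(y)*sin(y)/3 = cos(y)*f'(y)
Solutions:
 f(y) = C1*cos(y)^(2/3)


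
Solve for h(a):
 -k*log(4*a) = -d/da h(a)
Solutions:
 h(a) = C1 + a*k*log(a) - a*k + a*k*log(4)


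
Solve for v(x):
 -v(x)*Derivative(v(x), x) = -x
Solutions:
 v(x) = -sqrt(C1 + x^2)
 v(x) = sqrt(C1 + x^2)


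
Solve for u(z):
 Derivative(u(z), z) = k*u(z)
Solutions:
 u(z) = C1*exp(k*z)


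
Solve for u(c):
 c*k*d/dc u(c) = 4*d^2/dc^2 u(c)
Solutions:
 u(c) = Piecewise((-sqrt(2)*sqrt(pi)*C1*erf(sqrt(2)*c*sqrt(-k)/4)/sqrt(-k) - C2, (k > 0) | (k < 0)), (-C1*c - C2, True))


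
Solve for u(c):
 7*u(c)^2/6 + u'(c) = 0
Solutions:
 u(c) = 6/(C1 + 7*c)


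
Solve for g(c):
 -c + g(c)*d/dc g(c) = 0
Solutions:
 g(c) = -sqrt(C1 + c^2)
 g(c) = sqrt(C1 + c^2)


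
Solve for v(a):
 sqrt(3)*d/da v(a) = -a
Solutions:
 v(a) = C1 - sqrt(3)*a^2/6


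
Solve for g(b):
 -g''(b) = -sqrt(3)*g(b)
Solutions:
 g(b) = C1*exp(-3^(1/4)*b) + C2*exp(3^(1/4)*b)


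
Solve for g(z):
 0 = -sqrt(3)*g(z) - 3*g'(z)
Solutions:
 g(z) = C1*exp(-sqrt(3)*z/3)


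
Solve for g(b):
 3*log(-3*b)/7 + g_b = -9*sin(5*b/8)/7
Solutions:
 g(b) = C1 - 3*b*log(-b)/7 - 3*b*log(3)/7 + 3*b/7 + 72*cos(5*b/8)/35


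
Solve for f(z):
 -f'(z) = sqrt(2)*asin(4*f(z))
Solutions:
 Integral(1/asin(4*_y), (_y, f(z))) = C1 - sqrt(2)*z


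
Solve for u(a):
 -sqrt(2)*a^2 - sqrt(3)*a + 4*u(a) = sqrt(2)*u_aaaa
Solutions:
 u(a) = C1*exp(-2^(3/8)*a) + C2*exp(2^(3/8)*a) + C3*sin(2^(3/8)*a) + C4*cos(2^(3/8)*a) + sqrt(2)*a^2/4 + sqrt(3)*a/4


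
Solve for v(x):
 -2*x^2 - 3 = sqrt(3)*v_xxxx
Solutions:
 v(x) = C1 + C2*x + C3*x^2 + C4*x^3 - sqrt(3)*x^6/540 - sqrt(3)*x^4/24


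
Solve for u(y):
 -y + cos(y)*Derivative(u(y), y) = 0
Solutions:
 u(y) = C1 + Integral(y/cos(y), y)


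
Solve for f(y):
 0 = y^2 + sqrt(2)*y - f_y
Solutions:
 f(y) = C1 + y^3/3 + sqrt(2)*y^2/2


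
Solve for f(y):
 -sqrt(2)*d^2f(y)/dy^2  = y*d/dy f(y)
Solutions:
 f(y) = C1 + C2*erf(2^(1/4)*y/2)


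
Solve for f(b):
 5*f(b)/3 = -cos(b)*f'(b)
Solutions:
 f(b) = C1*(sin(b) - 1)^(5/6)/(sin(b) + 1)^(5/6)


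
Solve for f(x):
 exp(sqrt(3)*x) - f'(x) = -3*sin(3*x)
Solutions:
 f(x) = C1 + sqrt(3)*exp(sqrt(3)*x)/3 - cos(3*x)


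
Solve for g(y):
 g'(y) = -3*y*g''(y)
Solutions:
 g(y) = C1 + C2*y^(2/3)


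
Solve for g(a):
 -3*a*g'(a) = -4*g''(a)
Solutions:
 g(a) = C1 + C2*erfi(sqrt(6)*a/4)


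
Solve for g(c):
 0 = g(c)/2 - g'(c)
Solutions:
 g(c) = C1*exp(c/2)


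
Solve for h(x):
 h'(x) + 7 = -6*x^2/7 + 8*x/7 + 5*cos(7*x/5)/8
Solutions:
 h(x) = C1 - 2*x^3/7 + 4*x^2/7 - 7*x + 25*sin(7*x/5)/56


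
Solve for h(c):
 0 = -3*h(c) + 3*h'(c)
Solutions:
 h(c) = C1*exp(c)


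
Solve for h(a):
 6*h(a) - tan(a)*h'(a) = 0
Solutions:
 h(a) = C1*sin(a)^6


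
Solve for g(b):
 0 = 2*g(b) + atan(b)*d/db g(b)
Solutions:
 g(b) = C1*exp(-2*Integral(1/atan(b), b))


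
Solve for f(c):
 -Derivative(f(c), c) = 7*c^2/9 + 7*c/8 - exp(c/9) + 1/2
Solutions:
 f(c) = C1 - 7*c^3/27 - 7*c^2/16 - c/2 + 9*exp(c/9)


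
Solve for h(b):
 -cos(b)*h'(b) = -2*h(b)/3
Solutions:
 h(b) = C1*(sin(b) + 1)^(1/3)/(sin(b) - 1)^(1/3)


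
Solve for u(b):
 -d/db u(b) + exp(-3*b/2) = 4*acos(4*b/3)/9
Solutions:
 u(b) = C1 - 4*b*acos(4*b/3)/9 + sqrt(9 - 16*b^2)/9 - 2*exp(-3*b/2)/3


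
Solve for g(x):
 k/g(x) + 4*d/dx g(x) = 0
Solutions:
 g(x) = -sqrt(C1 - 2*k*x)/2
 g(x) = sqrt(C1 - 2*k*x)/2


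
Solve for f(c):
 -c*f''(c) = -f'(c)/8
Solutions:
 f(c) = C1 + C2*c^(9/8)


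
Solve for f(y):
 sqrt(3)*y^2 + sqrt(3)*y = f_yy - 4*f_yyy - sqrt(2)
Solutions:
 f(y) = C1 + C2*y + C3*exp(y/4) + sqrt(3)*y^4/12 + 3*sqrt(3)*y^3/2 + y^2*(sqrt(2)/2 + 18*sqrt(3))


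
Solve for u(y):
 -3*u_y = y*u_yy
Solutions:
 u(y) = C1 + C2/y^2


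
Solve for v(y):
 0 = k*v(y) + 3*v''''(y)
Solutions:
 v(y) = C1*exp(-3^(3/4)*y*(-k)^(1/4)/3) + C2*exp(3^(3/4)*y*(-k)^(1/4)/3) + C3*exp(-3^(3/4)*I*y*(-k)^(1/4)/3) + C4*exp(3^(3/4)*I*y*(-k)^(1/4)/3)


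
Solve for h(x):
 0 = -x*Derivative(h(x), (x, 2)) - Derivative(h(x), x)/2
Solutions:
 h(x) = C1 + C2*sqrt(x)


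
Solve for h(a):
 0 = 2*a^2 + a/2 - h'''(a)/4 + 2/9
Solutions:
 h(a) = C1 + C2*a + C3*a^2 + 2*a^5/15 + a^4/12 + 4*a^3/27


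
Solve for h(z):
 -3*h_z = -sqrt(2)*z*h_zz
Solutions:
 h(z) = C1 + C2*z^(1 + 3*sqrt(2)/2)


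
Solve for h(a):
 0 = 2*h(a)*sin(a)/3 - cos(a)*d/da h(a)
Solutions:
 h(a) = C1/cos(a)^(2/3)


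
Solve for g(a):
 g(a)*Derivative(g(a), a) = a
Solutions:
 g(a) = -sqrt(C1 + a^2)
 g(a) = sqrt(C1 + a^2)


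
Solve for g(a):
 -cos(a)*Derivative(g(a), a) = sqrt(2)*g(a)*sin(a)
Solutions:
 g(a) = C1*cos(a)^(sqrt(2))


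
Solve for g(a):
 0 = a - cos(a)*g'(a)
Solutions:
 g(a) = C1 + Integral(a/cos(a), a)


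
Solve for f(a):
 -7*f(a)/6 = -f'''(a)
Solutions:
 f(a) = C3*exp(6^(2/3)*7^(1/3)*a/6) + (C1*sin(2^(2/3)*3^(1/6)*7^(1/3)*a/4) + C2*cos(2^(2/3)*3^(1/6)*7^(1/3)*a/4))*exp(-6^(2/3)*7^(1/3)*a/12)


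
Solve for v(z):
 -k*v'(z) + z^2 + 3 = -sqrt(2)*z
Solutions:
 v(z) = C1 + z^3/(3*k) + sqrt(2)*z^2/(2*k) + 3*z/k


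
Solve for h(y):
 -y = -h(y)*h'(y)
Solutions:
 h(y) = -sqrt(C1 + y^2)
 h(y) = sqrt(C1 + y^2)


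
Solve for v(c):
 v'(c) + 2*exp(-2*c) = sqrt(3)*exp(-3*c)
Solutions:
 v(c) = C1 + exp(-2*c) - sqrt(3)*exp(-3*c)/3


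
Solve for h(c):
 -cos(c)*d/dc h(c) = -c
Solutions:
 h(c) = C1 + Integral(c/cos(c), c)


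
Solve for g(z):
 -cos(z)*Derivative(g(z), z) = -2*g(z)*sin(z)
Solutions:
 g(z) = C1/cos(z)^2


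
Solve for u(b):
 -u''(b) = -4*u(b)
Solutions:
 u(b) = C1*exp(-2*b) + C2*exp(2*b)


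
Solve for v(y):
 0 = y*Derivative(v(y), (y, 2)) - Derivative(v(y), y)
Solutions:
 v(y) = C1 + C2*y^2


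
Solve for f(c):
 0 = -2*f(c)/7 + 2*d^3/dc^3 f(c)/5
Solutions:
 f(c) = C3*exp(5^(1/3)*7^(2/3)*c/7) + (C1*sin(sqrt(3)*5^(1/3)*7^(2/3)*c/14) + C2*cos(sqrt(3)*5^(1/3)*7^(2/3)*c/14))*exp(-5^(1/3)*7^(2/3)*c/14)


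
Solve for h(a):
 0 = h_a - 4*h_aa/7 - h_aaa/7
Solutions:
 h(a) = C1 + C2*exp(a*(-2 + sqrt(11))) + C3*exp(-a*(2 + sqrt(11)))


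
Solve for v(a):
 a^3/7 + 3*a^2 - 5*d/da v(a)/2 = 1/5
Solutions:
 v(a) = C1 + a^4/70 + 2*a^3/5 - 2*a/25


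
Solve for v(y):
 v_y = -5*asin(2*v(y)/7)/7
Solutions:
 Integral(1/asin(2*_y/7), (_y, v(y))) = C1 - 5*y/7


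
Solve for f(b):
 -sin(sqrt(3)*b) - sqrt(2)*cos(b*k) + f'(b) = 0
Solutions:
 f(b) = C1 - sqrt(3)*cos(sqrt(3)*b)/3 + sqrt(2)*sin(b*k)/k


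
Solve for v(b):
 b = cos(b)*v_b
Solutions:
 v(b) = C1 + Integral(b/cos(b), b)


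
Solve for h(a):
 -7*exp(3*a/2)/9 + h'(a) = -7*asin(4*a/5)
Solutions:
 h(a) = C1 - 7*a*asin(4*a/5) - 7*sqrt(25 - 16*a^2)/4 + 14*exp(3*a/2)/27


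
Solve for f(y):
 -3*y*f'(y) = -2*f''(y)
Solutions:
 f(y) = C1 + C2*erfi(sqrt(3)*y/2)


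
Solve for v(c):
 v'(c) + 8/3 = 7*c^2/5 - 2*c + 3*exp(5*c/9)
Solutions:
 v(c) = C1 + 7*c^3/15 - c^2 - 8*c/3 + 27*exp(5*c/9)/5


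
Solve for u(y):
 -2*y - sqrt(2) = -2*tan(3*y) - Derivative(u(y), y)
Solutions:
 u(y) = C1 + y^2 + sqrt(2)*y + 2*log(cos(3*y))/3


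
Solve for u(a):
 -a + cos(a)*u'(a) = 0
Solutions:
 u(a) = C1 + Integral(a/cos(a), a)


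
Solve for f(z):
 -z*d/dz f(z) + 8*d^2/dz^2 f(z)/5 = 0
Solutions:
 f(z) = C1 + C2*erfi(sqrt(5)*z/4)


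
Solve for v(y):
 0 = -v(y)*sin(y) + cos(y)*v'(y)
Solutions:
 v(y) = C1/cos(y)


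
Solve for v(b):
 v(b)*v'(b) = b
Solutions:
 v(b) = -sqrt(C1 + b^2)
 v(b) = sqrt(C1 + b^2)


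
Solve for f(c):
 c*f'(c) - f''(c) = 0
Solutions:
 f(c) = C1 + C2*erfi(sqrt(2)*c/2)


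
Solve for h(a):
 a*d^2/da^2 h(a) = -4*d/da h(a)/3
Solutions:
 h(a) = C1 + C2/a^(1/3)


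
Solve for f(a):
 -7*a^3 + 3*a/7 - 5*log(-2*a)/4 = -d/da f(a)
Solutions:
 f(a) = C1 + 7*a^4/4 - 3*a^2/14 + 5*a*log(-a)/4 + 5*a*(-1 + log(2))/4


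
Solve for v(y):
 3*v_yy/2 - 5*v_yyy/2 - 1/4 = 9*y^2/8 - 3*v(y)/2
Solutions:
 v(y) = C1*exp(y*(-2^(2/3)*(5*sqrt(237) + 77)^(1/3) - 2*2^(1/3)/(5*sqrt(237) + 77)^(1/3) + 4)/20)*sin(2^(1/3)*sqrt(3)*y*(-2^(1/3)*(5*sqrt(237) + 77)^(1/3) + 2/(5*sqrt(237) + 77)^(1/3))/20) + C2*exp(y*(-2^(2/3)*(5*sqrt(237) + 77)^(1/3) - 2*2^(1/3)/(5*sqrt(237) + 77)^(1/3) + 4)/20)*cos(2^(1/3)*sqrt(3)*y*(-2^(1/3)*(5*sqrt(237) + 77)^(1/3) + 2/(5*sqrt(237) + 77)^(1/3))/20) + C3*exp(y*(2*2^(1/3)/(5*sqrt(237) + 77)^(1/3) + 2 + 2^(2/3)*(5*sqrt(237) + 77)^(1/3))/10) + 3*y^2/4 - 4/3


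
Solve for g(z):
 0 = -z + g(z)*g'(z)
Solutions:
 g(z) = -sqrt(C1 + z^2)
 g(z) = sqrt(C1 + z^2)


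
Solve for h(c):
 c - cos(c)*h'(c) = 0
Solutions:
 h(c) = C1 + Integral(c/cos(c), c)


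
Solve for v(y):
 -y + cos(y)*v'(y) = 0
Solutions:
 v(y) = C1 + Integral(y/cos(y), y)


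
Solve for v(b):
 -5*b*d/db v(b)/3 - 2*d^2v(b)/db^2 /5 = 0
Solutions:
 v(b) = C1 + C2*erf(5*sqrt(3)*b/6)


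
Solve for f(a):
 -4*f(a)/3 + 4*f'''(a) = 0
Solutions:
 f(a) = C3*exp(3^(2/3)*a/3) + (C1*sin(3^(1/6)*a/2) + C2*cos(3^(1/6)*a/2))*exp(-3^(2/3)*a/6)


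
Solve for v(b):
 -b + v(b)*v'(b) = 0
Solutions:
 v(b) = -sqrt(C1 + b^2)
 v(b) = sqrt(C1 + b^2)


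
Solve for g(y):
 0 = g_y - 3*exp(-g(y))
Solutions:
 g(y) = log(C1 + 3*y)


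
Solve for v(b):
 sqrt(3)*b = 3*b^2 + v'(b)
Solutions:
 v(b) = C1 - b^3 + sqrt(3)*b^2/2


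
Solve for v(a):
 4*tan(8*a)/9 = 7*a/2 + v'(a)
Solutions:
 v(a) = C1 - 7*a^2/4 - log(cos(8*a))/18


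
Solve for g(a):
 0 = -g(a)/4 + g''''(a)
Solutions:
 g(a) = C1*exp(-sqrt(2)*a/2) + C2*exp(sqrt(2)*a/2) + C3*sin(sqrt(2)*a/2) + C4*cos(sqrt(2)*a/2)


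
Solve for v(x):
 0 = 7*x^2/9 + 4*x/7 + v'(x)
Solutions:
 v(x) = C1 - 7*x^3/27 - 2*x^2/7


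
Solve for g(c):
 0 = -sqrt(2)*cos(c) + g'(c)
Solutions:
 g(c) = C1 + sqrt(2)*sin(c)


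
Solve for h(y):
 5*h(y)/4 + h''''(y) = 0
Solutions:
 h(y) = (C1*sin(5^(1/4)*y/2) + C2*cos(5^(1/4)*y/2))*exp(-5^(1/4)*y/2) + (C3*sin(5^(1/4)*y/2) + C4*cos(5^(1/4)*y/2))*exp(5^(1/4)*y/2)


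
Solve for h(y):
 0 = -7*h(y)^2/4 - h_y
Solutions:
 h(y) = 4/(C1 + 7*y)


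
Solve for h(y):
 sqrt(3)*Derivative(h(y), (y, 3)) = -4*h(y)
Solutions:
 h(y) = C3*exp(-2^(2/3)*3^(5/6)*y/3) + (C1*sin(2^(2/3)*3^(1/3)*y/2) + C2*cos(2^(2/3)*3^(1/3)*y/2))*exp(2^(2/3)*3^(5/6)*y/6)


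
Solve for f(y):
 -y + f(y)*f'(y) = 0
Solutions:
 f(y) = -sqrt(C1 + y^2)
 f(y) = sqrt(C1 + y^2)


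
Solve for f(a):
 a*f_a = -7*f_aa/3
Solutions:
 f(a) = C1 + C2*erf(sqrt(42)*a/14)


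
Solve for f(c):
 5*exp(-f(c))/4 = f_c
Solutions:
 f(c) = log(C1 + 5*c/4)


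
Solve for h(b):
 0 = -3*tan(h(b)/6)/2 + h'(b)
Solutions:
 h(b) = -6*asin(C1*exp(b/4)) + 6*pi
 h(b) = 6*asin(C1*exp(b/4))


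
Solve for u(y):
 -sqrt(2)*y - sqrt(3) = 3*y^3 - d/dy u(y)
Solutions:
 u(y) = C1 + 3*y^4/4 + sqrt(2)*y^2/2 + sqrt(3)*y


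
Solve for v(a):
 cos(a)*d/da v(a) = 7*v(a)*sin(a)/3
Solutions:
 v(a) = C1/cos(a)^(7/3)


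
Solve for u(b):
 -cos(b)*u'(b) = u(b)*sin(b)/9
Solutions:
 u(b) = C1*cos(b)^(1/9)


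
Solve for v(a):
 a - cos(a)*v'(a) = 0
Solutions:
 v(a) = C1 + Integral(a/cos(a), a)


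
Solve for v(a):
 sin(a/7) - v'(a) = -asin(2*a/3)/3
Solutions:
 v(a) = C1 + a*asin(2*a/3)/3 + sqrt(9 - 4*a^2)/6 - 7*cos(a/7)


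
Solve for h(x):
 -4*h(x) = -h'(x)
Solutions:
 h(x) = C1*exp(4*x)


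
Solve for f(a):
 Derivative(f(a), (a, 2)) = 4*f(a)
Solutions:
 f(a) = C1*exp(-2*a) + C2*exp(2*a)


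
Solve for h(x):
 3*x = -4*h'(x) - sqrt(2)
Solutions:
 h(x) = C1 - 3*x^2/8 - sqrt(2)*x/4


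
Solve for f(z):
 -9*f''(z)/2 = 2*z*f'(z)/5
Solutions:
 f(z) = C1 + C2*erf(sqrt(10)*z/15)


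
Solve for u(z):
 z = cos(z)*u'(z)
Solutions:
 u(z) = C1 + Integral(z/cos(z), z)


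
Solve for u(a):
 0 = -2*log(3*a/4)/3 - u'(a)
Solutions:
 u(a) = C1 - 2*a*log(a)/3 - 2*a*log(3)/3 + 2*a/3 + 4*a*log(2)/3


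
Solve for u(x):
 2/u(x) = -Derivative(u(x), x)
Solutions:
 u(x) = -sqrt(C1 - 4*x)
 u(x) = sqrt(C1 - 4*x)


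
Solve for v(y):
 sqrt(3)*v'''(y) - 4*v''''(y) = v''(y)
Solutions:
 v(y) = C1 + C2*y + (C3*sin(sqrt(13)*y/8) + C4*cos(sqrt(13)*y/8))*exp(sqrt(3)*y/8)


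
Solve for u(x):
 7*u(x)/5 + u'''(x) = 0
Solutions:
 u(x) = C3*exp(-5^(2/3)*7^(1/3)*x/5) + (C1*sin(sqrt(3)*5^(2/3)*7^(1/3)*x/10) + C2*cos(sqrt(3)*5^(2/3)*7^(1/3)*x/10))*exp(5^(2/3)*7^(1/3)*x/10)


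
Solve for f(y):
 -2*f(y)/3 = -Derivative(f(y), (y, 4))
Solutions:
 f(y) = C1*exp(-2^(1/4)*3^(3/4)*y/3) + C2*exp(2^(1/4)*3^(3/4)*y/3) + C3*sin(2^(1/4)*3^(3/4)*y/3) + C4*cos(2^(1/4)*3^(3/4)*y/3)


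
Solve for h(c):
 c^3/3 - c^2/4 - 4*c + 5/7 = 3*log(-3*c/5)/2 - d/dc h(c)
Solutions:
 h(c) = C1 - c^4/12 + c^3/12 + 2*c^2 + 3*c*log(-c)/2 + c*(-2*log(5) - 31/14 + log(3) + log(15)/2)


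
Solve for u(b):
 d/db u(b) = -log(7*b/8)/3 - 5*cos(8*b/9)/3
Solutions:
 u(b) = C1 - b*log(b)/3 - b*log(7)/3 + b/3 + b*log(2) - 15*sin(8*b/9)/8


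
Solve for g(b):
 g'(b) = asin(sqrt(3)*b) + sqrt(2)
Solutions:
 g(b) = C1 + b*asin(sqrt(3)*b) + sqrt(2)*b + sqrt(3)*sqrt(1 - 3*b^2)/3


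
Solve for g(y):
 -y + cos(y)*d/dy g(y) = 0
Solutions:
 g(y) = C1 + Integral(y/cos(y), y)


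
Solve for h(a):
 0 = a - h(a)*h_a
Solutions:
 h(a) = -sqrt(C1 + a^2)
 h(a) = sqrt(C1 + a^2)


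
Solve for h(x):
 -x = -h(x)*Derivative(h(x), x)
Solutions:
 h(x) = -sqrt(C1 + x^2)
 h(x) = sqrt(C1 + x^2)


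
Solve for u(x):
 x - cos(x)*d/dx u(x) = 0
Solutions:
 u(x) = C1 + Integral(x/cos(x), x)


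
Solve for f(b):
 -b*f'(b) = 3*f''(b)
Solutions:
 f(b) = C1 + C2*erf(sqrt(6)*b/6)


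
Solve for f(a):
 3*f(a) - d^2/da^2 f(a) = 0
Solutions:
 f(a) = C1*exp(-sqrt(3)*a) + C2*exp(sqrt(3)*a)


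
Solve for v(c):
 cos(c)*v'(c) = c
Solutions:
 v(c) = C1 + Integral(c/cos(c), c)


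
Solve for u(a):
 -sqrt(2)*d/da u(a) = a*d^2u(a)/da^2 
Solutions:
 u(a) = C1 + C2*a^(1 - sqrt(2))


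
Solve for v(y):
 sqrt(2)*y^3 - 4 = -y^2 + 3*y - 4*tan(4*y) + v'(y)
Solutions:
 v(y) = C1 + sqrt(2)*y^4/4 + y^3/3 - 3*y^2/2 - 4*y - log(cos(4*y))


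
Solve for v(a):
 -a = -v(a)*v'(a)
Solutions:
 v(a) = -sqrt(C1 + a^2)
 v(a) = sqrt(C1 + a^2)


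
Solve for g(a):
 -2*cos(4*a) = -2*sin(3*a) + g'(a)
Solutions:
 g(a) = C1 - sin(4*a)/2 - 2*cos(3*a)/3


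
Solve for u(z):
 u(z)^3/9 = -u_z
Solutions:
 u(z) = -3*sqrt(2)*sqrt(-1/(C1 - z))/2
 u(z) = 3*sqrt(2)*sqrt(-1/(C1 - z))/2


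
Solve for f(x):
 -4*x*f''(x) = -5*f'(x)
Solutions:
 f(x) = C1 + C2*x^(9/4)


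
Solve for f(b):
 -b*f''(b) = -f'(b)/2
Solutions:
 f(b) = C1 + C2*b^(3/2)


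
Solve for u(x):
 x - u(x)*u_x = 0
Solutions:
 u(x) = -sqrt(C1 + x^2)
 u(x) = sqrt(C1 + x^2)


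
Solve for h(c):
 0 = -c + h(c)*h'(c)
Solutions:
 h(c) = -sqrt(C1 + c^2)
 h(c) = sqrt(C1 + c^2)


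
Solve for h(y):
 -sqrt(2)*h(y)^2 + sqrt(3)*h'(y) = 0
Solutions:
 h(y) = -3/(C1 + sqrt(6)*y)


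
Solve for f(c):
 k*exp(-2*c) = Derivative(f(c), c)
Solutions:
 f(c) = C1 - k*exp(-2*c)/2


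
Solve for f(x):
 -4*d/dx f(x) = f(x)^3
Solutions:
 f(x) = -sqrt(2)*sqrt(-1/(C1 - x))
 f(x) = sqrt(2)*sqrt(-1/(C1 - x))


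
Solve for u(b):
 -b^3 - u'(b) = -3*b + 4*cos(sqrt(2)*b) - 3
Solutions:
 u(b) = C1 - b^4/4 + 3*b^2/2 + 3*b - 2*sqrt(2)*sin(sqrt(2)*b)


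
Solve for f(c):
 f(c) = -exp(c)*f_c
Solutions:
 f(c) = C1*exp(exp(-c))


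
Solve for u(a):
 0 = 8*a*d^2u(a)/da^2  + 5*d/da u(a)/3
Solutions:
 u(a) = C1 + C2*a^(19/24)


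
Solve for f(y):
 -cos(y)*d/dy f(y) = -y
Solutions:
 f(y) = C1 + Integral(y/cos(y), y)


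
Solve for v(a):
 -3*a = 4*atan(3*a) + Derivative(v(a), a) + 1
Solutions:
 v(a) = C1 - 3*a^2/2 - 4*a*atan(3*a) - a + 2*log(9*a^2 + 1)/3


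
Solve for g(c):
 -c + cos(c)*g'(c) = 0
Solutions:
 g(c) = C1 + Integral(c/cos(c), c)


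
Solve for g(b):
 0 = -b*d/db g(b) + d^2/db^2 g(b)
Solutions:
 g(b) = C1 + C2*erfi(sqrt(2)*b/2)


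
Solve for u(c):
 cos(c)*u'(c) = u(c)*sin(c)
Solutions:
 u(c) = C1/cos(c)


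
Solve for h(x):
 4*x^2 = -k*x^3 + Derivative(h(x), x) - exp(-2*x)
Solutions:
 h(x) = C1 + k*x^4/4 + 4*x^3/3 - exp(-2*x)/2


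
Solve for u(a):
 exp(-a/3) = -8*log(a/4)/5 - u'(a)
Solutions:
 u(a) = C1 - 8*a*log(a)/5 + 8*a*(1 + 2*log(2))/5 + 3*exp(-a/3)


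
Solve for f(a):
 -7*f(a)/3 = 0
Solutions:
 f(a) = 0


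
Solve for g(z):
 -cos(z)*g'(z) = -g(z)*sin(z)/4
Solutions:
 g(z) = C1/cos(z)^(1/4)


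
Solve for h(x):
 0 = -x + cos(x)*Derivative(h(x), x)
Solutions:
 h(x) = C1 + Integral(x/cos(x), x)


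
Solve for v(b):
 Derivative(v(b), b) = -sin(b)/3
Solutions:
 v(b) = C1 + cos(b)/3


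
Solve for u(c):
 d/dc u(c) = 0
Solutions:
 u(c) = C1


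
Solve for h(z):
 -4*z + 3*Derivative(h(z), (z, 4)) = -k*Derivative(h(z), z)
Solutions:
 h(z) = C1 + C2*exp(3^(2/3)*z*(-k)^(1/3)/3) + C3*exp(z*(-k)^(1/3)*(-3^(2/3) + 3*3^(1/6)*I)/6) + C4*exp(-z*(-k)^(1/3)*(3^(2/3) + 3*3^(1/6)*I)/6) + 2*z^2/k


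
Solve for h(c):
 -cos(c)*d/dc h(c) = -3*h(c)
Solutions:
 h(c) = C1*(sin(c) + 1)^(3/2)/(sin(c) - 1)^(3/2)


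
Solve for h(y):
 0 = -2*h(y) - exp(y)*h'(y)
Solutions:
 h(y) = C1*exp(2*exp(-y))


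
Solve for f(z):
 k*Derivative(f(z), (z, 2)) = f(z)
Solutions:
 f(z) = C1*exp(-z*sqrt(1/k)) + C2*exp(z*sqrt(1/k))


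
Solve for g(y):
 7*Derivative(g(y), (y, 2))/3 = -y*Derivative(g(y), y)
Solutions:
 g(y) = C1 + C2*erf(sqrt(42)*y/14)


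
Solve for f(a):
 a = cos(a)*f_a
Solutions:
 f(a) = C1 + Integral(a/cos(a), a)


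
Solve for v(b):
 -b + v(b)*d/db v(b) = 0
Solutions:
 v(b) = -sqrt(C1 + b^2)
 v(b) = sqrt(C1 + b^2)


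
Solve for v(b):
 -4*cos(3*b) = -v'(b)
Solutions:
 v(b) = C1 + 4*sin(3*b)/3


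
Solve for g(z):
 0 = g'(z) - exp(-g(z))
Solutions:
 g(z) = log(C1 + z)


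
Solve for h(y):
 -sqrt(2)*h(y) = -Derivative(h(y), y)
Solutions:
 h(y) = C1*exp(sqrt(2)*y)


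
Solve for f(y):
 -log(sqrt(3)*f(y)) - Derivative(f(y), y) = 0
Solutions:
 2*Integral(1/(2*log(_y) + log(3)), (_y, f(y))) = C1 - y


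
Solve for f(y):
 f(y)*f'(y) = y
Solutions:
 f(y) = -sqrt(C1 + y^2)
 f(y) = sqrt(C1 + y^2)


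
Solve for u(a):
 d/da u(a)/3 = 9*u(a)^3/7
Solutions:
 u(a) = -sqrt(14)*sqrt(-1/(C1 + 27*a))/2
 u(a) = sqrt(14)*sqrt(-1/(C1 + 27*a))/2


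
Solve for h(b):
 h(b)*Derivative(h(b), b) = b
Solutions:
 h(b) = -sqrt(C1 + b^2)
 h(b) = sqrt(C1 + b^2)


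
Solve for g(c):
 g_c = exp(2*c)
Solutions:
 g(c) = C1 + exp(2*c)/2


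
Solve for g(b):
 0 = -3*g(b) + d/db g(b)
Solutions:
 g(b) = C1*exp(3*b)


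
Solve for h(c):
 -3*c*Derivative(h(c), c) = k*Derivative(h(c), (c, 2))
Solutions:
 h(c) = C1 + C2*sqrt(k)*erf(sqrt(6)*c*sqrt(1/k)/2)


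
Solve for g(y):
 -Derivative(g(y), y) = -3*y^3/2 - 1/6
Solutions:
 g(y) = C1 + 3*y^4/8 + y/6


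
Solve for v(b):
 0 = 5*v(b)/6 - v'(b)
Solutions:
 v(b) = C1*exp(5*b/6)


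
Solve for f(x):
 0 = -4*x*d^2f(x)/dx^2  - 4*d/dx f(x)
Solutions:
 f(x) = C1 + C2*log(x)


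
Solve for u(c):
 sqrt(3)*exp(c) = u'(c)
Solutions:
 u(c) = C1 + sqrt(3)*exp(c)


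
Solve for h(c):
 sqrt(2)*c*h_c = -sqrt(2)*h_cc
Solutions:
 h(c) = C1 + C2*erf(sqrt(2)*c/2)


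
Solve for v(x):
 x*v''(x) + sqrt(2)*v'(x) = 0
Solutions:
 v(x) = C1 + C2*x^(1 - sqrt(2))


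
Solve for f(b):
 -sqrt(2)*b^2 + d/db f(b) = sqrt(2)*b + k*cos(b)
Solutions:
 f(b) = C1 + sqrt(2)*b^3/3 + sqrt(2)*b^2/2 + k*sin(b)


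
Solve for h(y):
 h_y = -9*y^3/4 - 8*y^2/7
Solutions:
 h(y) = C1 - 9*y^4/16 - 8*y^3/21


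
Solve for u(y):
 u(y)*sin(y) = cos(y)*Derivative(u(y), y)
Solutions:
 u(y) = C1/cos(y)


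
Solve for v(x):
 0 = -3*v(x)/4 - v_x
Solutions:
 v(x) = C1*exp(-3*x/4)


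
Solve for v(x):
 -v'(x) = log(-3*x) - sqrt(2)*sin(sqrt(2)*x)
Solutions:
 v(x) = C1 - x*log(-x) - x*log(3) + x - cos(sqrt(2)*x)


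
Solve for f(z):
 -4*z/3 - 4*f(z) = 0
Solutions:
 f(z) = -z/3


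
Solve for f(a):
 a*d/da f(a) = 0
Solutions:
 f(a) = C1


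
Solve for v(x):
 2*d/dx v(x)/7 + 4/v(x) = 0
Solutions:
 v(x) = -sqrt(C1 - 28*x)
 v(x) = sqrt(C1 - 28*x)


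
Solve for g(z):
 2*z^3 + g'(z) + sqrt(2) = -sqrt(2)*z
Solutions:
 g(z) = C1 - z^4/2 - sqrt(2)*z^2/2 - sqrt(2)*z


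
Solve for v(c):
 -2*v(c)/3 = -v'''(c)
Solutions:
 v(c) = C3*exp(2^(1/3)*3^(2/3)*c/3) + (C1*sin(2^(1/3)*3^(1/6)*c/2) + C2*cos(2^(1/3)*3^(1/6)*c/2))*exp(-2^(1/3)*3^(2/3)*c/6)


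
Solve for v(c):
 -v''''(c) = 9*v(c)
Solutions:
 v(c) = (C1*sin(sqrt(6)*c/2) + C2*cos(sqrt(6)*c/2))*exp(-sqrt(6)*c/2) + (C3*sin(sqrt(6)*c/2) + C4*cos(sqrt(6)*c/2))*exp(sqrt(6)*c/2)


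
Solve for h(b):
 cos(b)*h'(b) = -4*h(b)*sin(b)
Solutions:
 h(b) = C1*cos(b)^4


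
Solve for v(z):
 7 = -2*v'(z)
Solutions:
 v(z) = C1 - 7*z/2


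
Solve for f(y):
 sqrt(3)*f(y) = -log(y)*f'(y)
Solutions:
 f(y) = C1*exp(-sqrt(3)*li(y))


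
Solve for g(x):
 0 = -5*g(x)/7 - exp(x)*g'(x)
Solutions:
 g(x) = C1*exp(5*exp(-x)/7)


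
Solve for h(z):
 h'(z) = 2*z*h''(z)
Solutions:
 h(z) = C1 + C2*z^(3/2)


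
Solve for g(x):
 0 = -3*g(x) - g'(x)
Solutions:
 g(x) = C1*exp(-3*x)


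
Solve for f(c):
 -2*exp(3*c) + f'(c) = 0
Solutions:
 f(c) = C1 + 2*exp(3*c)/3


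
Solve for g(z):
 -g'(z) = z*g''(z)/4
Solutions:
 g(z) = C1 + C2/z^3


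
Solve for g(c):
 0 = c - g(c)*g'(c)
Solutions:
 g(c) = -sqrt(C1 + c^2)
 g(c) = sqrt(C1 + c^2)


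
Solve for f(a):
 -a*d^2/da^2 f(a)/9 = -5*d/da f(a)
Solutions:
 f(a) = C1 + C2*a^46


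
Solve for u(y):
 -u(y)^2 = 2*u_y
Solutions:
 u(y) = 2/(C1 + y)


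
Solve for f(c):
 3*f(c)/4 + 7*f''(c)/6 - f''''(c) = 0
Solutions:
 f(c) = C1*exp(-sqrt(3)*c*sqrt(7 + sqrt(157))/6) + C2*exp(sqrt(3)*c*sqrt(7 + sqrt(157))/6) + C3*sin(sqrt(3)*c*sqrt(-7 + sqrt(157))/6) + C4*cos(sqrt(3)*c*sqrt(-7 + sqrt(157))/6)


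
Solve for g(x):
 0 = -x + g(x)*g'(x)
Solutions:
 g(x) = -sqrt(C1 + x^2)
 g(x) = sqrt(C1 + x^2)


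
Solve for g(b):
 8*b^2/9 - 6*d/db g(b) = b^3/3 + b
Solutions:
 g(b) = C1 - b^4/72 + 4*b^3/81 - b^2/12


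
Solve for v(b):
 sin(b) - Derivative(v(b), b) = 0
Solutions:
 v(b) = C1 - cos(b)


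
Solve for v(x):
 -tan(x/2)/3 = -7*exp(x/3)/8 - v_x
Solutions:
 v(x) = C1 - 21*exp(x/3)/8 - 2*log(cos(x/2))/3


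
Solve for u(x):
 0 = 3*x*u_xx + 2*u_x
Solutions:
 u(x) = C1 + C2*x^(1/3)


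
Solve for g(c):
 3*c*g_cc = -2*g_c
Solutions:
 g(c) = C1 + C2*c^(1/3)


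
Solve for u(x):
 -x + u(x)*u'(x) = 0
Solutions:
 u(x) = -sqrt(C1 + x^2)
 u(x) = sqrt(C1 + x^2)


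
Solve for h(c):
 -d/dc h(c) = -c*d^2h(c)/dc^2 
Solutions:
 h(c) = C1 + C2*c^2


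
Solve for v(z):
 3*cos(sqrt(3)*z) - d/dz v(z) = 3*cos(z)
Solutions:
 v(z) = C1 - 3*sin(z) + sqrt(3)*sin(sqrt(3)*z)


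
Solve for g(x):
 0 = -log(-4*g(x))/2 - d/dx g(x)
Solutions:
 2*Integral(1/(log(-_y) + 2*log(2)), (_y, g(x))) = C1 - x


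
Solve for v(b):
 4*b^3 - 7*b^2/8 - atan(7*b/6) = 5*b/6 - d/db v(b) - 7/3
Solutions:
 v(b) = C1 - b^4 + 7*b^3/24 + 5*b^2/12 + b*atan(7*b/6) - 7*b/3 - 3*log(49*b^2 + 36)/7


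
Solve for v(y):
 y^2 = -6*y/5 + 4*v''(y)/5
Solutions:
 v(y) = C1 + C2*y + 5*y^4/48 + y^3/4


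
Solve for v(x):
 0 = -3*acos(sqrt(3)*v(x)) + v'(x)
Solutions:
 Integral(1/acos(sqrt(3)*_y), (_y, v(x))) = C1 + 3*x


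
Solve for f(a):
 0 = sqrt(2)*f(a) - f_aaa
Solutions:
 f(a) = C3*exp(2^(1/6)*a) + (C1*sin(2^(1/6)*sqrt(3)*a/2) + C2*cos(2^(1/6)*sqrt(3)*a/2))*exp(-2^(1/6)*a/2)


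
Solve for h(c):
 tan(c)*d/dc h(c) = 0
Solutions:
 h(c) = C1


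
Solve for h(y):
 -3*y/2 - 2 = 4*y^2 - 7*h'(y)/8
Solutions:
 h(y) = C1 + 32*y^3/21 + 6*y^2/7 + 16*y/7


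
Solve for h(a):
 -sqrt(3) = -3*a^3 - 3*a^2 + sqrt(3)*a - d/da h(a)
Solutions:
 h(a) = C1 - 3*a^4/4 - a^3 + sqrt(3)*a^2/2 + sqrt(3)*a


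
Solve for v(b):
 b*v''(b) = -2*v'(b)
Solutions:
 v(b) = C1 + C2/b


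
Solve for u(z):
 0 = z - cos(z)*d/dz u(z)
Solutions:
 u(z) = C1 + Integral(z/cos(z), z)


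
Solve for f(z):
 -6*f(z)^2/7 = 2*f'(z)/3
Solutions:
 f(z) = 7/(C1 + 9*z)


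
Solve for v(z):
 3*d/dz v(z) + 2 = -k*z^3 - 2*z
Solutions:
 v(z) = C1 - k*z^4/12 - z^2/3 - 2*z/3


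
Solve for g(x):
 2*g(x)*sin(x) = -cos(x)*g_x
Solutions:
 g(x) = C1*cos(x)^2


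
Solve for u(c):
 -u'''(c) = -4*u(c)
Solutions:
 u(c) = C3*exp(2^(2/3)*c) + (C1*sin(2^(2/3)*sqrt(3)*c/2) + C2*cos(2^(2/3)*sqrt(3)*c/2))*exp(-2^(2/3)*c/2)


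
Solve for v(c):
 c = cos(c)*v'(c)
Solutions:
 v(c) = C1 + Integral(c/cos(c), c)


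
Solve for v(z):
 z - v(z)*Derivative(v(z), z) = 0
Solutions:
 v(z) = -sqrt(C1 + z^2)
 v(z) = sqrt(C1 + z^2)


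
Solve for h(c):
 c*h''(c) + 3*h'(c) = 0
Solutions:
 h(c) = C1 + C2/c^2
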